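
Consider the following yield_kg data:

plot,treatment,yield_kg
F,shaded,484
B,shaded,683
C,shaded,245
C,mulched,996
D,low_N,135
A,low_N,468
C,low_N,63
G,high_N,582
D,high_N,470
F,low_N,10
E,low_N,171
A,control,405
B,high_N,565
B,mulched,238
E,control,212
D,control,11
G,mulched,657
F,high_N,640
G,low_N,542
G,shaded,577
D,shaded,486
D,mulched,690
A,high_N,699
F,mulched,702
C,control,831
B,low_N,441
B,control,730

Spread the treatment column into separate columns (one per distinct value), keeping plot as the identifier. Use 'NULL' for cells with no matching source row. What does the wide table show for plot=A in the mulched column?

NULL

No long-format row has plot=A and treatment=mulched, so the cell is NULL.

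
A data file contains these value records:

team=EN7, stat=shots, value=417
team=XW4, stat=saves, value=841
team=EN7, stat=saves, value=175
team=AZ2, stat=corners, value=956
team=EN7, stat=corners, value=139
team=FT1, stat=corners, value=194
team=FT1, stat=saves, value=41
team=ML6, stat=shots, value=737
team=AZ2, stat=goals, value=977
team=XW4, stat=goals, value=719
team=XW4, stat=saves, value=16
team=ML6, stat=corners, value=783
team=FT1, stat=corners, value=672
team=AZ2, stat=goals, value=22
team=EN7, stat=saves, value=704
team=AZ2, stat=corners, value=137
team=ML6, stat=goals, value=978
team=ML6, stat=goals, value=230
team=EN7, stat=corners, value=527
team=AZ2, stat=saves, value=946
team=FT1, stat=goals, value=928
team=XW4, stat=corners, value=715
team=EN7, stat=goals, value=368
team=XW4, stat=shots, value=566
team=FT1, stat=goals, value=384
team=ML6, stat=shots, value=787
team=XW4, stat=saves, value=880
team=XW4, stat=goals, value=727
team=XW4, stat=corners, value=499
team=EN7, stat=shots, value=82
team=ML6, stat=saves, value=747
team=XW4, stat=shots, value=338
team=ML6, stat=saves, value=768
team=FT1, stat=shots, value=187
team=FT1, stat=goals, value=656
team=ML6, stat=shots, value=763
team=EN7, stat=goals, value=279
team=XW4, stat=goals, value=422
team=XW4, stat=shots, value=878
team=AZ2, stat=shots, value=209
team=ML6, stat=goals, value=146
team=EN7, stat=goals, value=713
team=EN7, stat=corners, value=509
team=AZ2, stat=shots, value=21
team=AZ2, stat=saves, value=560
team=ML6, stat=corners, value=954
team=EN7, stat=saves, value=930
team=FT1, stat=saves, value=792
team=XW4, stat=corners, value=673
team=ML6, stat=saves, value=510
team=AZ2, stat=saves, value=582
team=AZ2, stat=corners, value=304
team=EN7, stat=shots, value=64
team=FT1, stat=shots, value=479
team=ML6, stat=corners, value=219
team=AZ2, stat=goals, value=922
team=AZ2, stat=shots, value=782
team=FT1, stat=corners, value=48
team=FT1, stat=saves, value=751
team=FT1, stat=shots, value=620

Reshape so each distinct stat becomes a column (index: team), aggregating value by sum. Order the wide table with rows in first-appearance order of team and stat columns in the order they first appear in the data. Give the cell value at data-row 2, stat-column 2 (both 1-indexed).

1737

With rows in first-appearance order of team, row 2 is team=XW4. stat columns in first-appearance order: shots, saves, corners, goals; column 2 is saves.
Long rows with team=XW4, stat=saves: 841 + 16 + 880 = 1737.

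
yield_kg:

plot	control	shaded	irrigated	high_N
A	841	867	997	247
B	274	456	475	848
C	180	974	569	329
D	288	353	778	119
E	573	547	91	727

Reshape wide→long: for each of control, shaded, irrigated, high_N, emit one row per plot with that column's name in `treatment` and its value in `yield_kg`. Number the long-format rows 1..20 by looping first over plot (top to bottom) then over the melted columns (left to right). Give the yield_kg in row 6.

456

20 rows total (5 × 4). Row 6: index ⌊(6-1)/4⌋ = 1 into plot → B; (6-1) mod 4 = 1 into the melted columns → shaded.
So row 6 is (B, shaded, 456); yield_kg = 456.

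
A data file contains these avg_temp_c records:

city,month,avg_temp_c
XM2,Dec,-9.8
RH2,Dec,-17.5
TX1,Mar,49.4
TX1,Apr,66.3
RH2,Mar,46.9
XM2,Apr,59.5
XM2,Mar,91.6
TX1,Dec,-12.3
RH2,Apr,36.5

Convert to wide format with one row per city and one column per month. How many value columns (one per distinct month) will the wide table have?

3 distinct month values: Apr, Dec, Mar.

3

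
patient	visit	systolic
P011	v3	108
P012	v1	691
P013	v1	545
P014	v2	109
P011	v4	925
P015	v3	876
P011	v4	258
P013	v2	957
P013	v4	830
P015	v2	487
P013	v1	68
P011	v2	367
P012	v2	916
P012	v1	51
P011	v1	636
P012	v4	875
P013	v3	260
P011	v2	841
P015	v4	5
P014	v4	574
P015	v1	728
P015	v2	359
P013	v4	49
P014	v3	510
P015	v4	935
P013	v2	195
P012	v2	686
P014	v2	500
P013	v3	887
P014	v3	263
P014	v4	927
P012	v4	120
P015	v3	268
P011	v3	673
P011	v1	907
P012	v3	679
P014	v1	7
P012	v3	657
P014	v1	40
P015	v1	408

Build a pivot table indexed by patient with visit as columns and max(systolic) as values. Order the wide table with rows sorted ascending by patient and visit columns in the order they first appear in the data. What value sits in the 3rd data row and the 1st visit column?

887

With rows sorted ascending by patient, row 3 is patient=P013. visit columns in first-appearance order: v3, v1, v2, v4; column 1 is v3.
Long rows with patient=P013, visit=v3: max(260, 887) = 887.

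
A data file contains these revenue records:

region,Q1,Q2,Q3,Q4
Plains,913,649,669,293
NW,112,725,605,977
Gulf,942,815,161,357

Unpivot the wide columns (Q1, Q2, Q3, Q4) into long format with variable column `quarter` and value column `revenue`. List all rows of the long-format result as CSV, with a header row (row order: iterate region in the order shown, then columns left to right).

Each (region, column) pair becomes one row: 3 × 4 = 12 rows.
For example, (Plains, Q1) → revenue=913.

region,quarter,revenue
Plains,Q1,913
Plains,Q2,649
Plains,Q3,669
Plains,Q4,293
NW,Q1,112
NW,Q2,725
NW,Q3,605
NW,Q4,977
Gulf,Q1,942
Gulf,Q2,815
Gulf,Q3,161
Gulf,Q4,357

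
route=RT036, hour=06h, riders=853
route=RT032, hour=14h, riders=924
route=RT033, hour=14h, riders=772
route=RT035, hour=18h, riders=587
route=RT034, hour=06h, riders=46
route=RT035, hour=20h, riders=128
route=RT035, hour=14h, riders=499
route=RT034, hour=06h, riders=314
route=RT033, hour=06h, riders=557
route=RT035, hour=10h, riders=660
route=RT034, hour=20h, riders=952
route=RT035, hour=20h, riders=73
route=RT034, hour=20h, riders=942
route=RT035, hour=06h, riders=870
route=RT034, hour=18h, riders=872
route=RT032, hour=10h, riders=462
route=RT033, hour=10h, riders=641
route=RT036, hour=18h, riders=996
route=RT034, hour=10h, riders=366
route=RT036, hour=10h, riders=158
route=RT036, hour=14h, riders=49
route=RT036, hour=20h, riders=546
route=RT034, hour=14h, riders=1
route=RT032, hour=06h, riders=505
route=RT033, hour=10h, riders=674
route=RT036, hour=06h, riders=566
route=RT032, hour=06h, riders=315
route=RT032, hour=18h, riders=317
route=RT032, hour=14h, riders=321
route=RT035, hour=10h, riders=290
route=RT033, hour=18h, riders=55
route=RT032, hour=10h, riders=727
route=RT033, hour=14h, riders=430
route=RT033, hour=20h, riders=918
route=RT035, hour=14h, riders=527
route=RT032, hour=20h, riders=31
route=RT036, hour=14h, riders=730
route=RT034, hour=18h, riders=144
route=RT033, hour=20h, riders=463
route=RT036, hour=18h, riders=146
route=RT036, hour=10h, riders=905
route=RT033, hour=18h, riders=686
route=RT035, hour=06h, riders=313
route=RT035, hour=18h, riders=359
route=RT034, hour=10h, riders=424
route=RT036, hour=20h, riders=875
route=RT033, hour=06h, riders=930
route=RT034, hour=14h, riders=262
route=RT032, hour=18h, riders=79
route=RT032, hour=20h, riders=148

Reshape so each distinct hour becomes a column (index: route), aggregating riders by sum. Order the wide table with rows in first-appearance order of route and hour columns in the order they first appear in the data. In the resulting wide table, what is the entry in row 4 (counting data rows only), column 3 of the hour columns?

With rows in first-appearance order of route, row 4 is route=RT035. hour columns in first-appearance order: 06h, 14h, 18h, 20h, 10h; column 3 is 18h.
Long rows with route=RT035, hour=18h: 587 + 359 = 946.

946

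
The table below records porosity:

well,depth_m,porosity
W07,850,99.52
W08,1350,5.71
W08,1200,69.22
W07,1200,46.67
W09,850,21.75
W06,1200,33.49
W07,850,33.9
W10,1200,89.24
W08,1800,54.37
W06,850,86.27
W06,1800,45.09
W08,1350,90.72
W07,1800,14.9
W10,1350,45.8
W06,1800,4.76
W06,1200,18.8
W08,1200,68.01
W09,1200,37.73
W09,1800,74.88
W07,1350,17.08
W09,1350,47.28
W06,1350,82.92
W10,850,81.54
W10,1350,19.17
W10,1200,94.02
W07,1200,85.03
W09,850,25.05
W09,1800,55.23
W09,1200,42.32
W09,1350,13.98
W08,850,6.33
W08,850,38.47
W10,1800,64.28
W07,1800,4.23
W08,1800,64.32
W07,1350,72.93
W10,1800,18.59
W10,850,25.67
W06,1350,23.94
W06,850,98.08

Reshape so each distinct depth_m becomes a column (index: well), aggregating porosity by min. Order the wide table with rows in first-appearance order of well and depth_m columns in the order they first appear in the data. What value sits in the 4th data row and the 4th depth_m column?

With rows in first-appearance order of well, row 4 is well=W06. depth_m columns in first-appearance order: 850, 1350, 1200, 1800; column 4 is 1800.
Long rows with well=W06, depth_m=1800: min(45.09, 4.76) = 4.76.

4.76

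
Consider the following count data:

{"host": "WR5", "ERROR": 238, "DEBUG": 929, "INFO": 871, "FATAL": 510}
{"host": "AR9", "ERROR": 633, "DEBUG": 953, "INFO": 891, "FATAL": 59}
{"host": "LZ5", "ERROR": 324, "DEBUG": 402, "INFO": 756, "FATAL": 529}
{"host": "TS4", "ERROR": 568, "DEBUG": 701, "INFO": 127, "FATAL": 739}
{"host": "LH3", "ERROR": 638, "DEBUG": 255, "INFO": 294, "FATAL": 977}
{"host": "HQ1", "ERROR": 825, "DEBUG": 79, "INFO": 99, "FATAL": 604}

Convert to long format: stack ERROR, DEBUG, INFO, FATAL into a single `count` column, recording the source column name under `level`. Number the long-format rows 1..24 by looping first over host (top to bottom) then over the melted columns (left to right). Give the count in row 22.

79

24 rows total (6 × 4). Row 22: index ⌊(22-1)/4⌋ = 5 into host → HQ1; (22-1) mod 4 = 1 into the melted columns → DEBUG.
So row 22 is (HQ1, DEBUG, 79); count = 79.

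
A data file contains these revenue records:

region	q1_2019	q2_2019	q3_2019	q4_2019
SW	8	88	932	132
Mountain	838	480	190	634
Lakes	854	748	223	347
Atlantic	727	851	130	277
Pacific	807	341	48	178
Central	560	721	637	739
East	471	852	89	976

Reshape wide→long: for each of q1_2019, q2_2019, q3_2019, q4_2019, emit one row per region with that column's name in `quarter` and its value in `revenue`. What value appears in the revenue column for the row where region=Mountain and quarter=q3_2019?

Unpivoting turns each (region, wide-column) pair into one long row.
The wide cell at row Mountain, column q3_2019 holds 190, so the long row (Mountain, q3_2019) has revenue=190.

190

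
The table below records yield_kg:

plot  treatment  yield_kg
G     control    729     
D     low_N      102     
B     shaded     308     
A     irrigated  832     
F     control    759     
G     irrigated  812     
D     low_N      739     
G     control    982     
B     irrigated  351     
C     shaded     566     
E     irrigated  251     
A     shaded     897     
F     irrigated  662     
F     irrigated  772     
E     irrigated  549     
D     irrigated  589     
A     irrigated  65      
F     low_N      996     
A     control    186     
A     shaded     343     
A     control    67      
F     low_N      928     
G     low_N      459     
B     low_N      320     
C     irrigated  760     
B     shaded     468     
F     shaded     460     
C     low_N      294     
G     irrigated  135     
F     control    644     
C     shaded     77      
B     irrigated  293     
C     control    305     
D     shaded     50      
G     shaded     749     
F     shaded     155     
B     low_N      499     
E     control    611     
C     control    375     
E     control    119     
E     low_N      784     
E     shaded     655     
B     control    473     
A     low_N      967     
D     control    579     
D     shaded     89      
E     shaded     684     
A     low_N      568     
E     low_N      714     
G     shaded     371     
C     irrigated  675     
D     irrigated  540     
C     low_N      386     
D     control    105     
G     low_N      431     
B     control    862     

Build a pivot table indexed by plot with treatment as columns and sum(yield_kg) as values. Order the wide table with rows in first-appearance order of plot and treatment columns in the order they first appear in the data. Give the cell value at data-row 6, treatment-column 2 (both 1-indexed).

680

With rows in first-appearance order of plot, row 6 is plot=C. treatment columns in first-appearance order: control, low_N, shaded, irrigated; column 2 is low_N.
Long rows with plot=C, treatment=low_N: 294 + 386 = 680.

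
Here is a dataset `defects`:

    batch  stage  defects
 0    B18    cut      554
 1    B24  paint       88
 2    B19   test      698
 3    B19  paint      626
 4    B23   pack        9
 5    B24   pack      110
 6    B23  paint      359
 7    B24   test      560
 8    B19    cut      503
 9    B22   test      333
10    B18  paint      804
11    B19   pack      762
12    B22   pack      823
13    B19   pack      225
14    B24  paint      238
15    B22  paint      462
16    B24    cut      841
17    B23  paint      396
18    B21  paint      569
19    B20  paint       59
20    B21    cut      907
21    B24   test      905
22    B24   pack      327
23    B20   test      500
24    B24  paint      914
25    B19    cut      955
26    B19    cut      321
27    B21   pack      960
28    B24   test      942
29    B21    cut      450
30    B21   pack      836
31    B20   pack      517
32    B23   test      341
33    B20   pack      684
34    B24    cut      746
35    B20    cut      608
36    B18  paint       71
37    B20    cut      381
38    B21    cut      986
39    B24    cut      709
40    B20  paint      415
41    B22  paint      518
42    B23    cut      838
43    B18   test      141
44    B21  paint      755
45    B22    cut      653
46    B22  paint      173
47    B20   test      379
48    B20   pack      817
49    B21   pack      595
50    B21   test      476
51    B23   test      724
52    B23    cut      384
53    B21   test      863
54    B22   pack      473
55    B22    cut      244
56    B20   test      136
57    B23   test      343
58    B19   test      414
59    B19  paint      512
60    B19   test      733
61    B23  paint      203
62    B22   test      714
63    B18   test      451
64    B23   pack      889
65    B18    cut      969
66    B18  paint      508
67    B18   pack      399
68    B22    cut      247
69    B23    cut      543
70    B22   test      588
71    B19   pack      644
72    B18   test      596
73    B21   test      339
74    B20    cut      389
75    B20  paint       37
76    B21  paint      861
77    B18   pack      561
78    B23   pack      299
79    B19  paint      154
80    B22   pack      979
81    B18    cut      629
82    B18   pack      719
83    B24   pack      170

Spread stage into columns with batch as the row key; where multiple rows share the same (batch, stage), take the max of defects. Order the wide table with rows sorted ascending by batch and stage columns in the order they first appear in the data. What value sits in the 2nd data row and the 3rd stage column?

733

With rows sorted ascending by batch, row 2 is batch=B19. stage columns in first-appearance order: cut, paint, test, pack; column 3 is test.
Long rows with batch=B19, stage=test: max(698, 414, 733) = 733.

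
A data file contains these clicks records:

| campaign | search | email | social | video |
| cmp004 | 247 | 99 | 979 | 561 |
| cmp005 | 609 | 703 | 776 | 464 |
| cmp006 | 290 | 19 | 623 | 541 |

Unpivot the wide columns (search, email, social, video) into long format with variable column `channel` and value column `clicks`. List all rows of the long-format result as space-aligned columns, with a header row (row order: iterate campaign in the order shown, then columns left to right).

campaign  channel  clicks
cmp004    search   247   
cmp004    email    99    
cmp004    social   979   
cmp004    video    561   
cmp005    search   609   
cmp005    email    703   
cmp005    social   776   
cmp005    video    464   
cmp006    search   290   
cmp006    email    19    
cmp006    social   623   
cmp006    video    541   

Each (campaign, column) pair becomes one row: 3 × 4 = 12 rows.
For example, (cmp004, search) → clicks=247.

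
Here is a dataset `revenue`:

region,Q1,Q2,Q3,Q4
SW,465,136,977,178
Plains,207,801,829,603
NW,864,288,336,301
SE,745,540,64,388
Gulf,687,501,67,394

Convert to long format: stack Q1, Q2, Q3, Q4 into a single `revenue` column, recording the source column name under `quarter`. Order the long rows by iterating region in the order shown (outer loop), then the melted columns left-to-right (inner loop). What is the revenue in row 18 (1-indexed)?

501

20 rows total (5 × 4). Row 18: index ⌊(18-1)/4⌋ = 4 into region → Gulf; (18-1) mod 4 = 1 into the melted columns → Q2.
So row 18 is (Gulf, Q2, 501); revenue = 501.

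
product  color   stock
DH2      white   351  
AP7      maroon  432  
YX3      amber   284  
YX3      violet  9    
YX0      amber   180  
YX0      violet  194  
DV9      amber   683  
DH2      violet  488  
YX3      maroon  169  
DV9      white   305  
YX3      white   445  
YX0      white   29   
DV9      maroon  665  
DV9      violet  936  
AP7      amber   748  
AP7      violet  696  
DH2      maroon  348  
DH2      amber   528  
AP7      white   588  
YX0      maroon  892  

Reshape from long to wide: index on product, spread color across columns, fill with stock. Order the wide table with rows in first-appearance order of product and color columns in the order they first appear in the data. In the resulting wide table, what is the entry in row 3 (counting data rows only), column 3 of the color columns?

284

With rows in first-appearance order of product, row 3 is product=YX3. color columns in first-appearance order: white, maroon, amber, violet; column 3 is amber.
Long rows with product=YX3, color=amber: stock = 284.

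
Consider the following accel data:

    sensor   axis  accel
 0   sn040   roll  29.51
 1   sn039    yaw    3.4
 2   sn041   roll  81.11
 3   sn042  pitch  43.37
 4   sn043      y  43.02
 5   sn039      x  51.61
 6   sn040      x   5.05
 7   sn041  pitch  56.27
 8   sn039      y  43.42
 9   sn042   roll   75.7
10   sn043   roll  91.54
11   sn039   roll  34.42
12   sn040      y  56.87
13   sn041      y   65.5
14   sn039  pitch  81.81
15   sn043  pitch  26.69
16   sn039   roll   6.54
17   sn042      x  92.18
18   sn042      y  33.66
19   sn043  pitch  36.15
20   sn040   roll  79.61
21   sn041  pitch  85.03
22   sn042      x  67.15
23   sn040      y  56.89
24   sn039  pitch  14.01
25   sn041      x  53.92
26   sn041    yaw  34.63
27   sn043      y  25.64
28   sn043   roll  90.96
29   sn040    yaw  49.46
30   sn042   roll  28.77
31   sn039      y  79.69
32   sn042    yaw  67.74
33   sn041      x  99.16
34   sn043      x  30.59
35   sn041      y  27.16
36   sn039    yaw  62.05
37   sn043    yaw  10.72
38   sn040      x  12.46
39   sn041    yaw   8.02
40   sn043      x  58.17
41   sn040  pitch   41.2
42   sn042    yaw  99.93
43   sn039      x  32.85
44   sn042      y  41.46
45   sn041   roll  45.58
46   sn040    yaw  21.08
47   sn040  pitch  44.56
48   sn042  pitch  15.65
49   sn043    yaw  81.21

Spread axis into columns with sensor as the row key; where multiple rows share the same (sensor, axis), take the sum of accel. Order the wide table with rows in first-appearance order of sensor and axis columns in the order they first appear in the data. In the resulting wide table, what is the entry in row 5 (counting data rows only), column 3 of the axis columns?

62.84

With rows in first-appearance order of sensor, row 5 is sensor=sn043. axis columns in first-appearance order: roll, yaw, pitch, y, x; column 3 is pitch.
Long rows with sensor=sn043, axis=pitch: 26.69 + 36.15 = 62.84.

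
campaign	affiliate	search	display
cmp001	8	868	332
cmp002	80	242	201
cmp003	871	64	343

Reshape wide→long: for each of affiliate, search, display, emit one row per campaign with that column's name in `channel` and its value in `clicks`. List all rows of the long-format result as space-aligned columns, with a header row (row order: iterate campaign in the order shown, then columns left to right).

Each (campaign, column) pair becomes one row: 3 × 3 = 9 rows.
For example, (cmp001, affiliate) → clicks=8.

campaign  channel    clicks
cmp001    affiliate  8     
cmp001    search     868   
cmp001    display    332   
cmp002    affiliate  80    
cmp002    search     242   
cmp002    display    201   
cmp003    affiliate  871   
cmp003    search     64    
cmp003    display    343   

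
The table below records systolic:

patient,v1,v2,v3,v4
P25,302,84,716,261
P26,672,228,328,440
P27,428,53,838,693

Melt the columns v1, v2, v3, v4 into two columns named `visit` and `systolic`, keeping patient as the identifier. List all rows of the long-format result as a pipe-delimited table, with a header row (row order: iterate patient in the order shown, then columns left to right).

| patient | visit | systolic |
| P25 | v1 | 302 |
| P25 | v2 | 84 |
| P25 | v3 | 716 |
| P25 | v4 | 261 |
| P26 | v1 | 672 |
| P26 | v2 | 228 |
| P26 | v3 | 328 |
| P26 | v4 | 440 |
| P27 | v1 | 428 |
| P27 | v2 | 53 |
| P27 | v3 | 838 |
| P27 | v4 | 693 |

Each (patient, column) pair becomes one row: 3 × 4 = 12 rows.
For example, (P25, v1) → systolic=302.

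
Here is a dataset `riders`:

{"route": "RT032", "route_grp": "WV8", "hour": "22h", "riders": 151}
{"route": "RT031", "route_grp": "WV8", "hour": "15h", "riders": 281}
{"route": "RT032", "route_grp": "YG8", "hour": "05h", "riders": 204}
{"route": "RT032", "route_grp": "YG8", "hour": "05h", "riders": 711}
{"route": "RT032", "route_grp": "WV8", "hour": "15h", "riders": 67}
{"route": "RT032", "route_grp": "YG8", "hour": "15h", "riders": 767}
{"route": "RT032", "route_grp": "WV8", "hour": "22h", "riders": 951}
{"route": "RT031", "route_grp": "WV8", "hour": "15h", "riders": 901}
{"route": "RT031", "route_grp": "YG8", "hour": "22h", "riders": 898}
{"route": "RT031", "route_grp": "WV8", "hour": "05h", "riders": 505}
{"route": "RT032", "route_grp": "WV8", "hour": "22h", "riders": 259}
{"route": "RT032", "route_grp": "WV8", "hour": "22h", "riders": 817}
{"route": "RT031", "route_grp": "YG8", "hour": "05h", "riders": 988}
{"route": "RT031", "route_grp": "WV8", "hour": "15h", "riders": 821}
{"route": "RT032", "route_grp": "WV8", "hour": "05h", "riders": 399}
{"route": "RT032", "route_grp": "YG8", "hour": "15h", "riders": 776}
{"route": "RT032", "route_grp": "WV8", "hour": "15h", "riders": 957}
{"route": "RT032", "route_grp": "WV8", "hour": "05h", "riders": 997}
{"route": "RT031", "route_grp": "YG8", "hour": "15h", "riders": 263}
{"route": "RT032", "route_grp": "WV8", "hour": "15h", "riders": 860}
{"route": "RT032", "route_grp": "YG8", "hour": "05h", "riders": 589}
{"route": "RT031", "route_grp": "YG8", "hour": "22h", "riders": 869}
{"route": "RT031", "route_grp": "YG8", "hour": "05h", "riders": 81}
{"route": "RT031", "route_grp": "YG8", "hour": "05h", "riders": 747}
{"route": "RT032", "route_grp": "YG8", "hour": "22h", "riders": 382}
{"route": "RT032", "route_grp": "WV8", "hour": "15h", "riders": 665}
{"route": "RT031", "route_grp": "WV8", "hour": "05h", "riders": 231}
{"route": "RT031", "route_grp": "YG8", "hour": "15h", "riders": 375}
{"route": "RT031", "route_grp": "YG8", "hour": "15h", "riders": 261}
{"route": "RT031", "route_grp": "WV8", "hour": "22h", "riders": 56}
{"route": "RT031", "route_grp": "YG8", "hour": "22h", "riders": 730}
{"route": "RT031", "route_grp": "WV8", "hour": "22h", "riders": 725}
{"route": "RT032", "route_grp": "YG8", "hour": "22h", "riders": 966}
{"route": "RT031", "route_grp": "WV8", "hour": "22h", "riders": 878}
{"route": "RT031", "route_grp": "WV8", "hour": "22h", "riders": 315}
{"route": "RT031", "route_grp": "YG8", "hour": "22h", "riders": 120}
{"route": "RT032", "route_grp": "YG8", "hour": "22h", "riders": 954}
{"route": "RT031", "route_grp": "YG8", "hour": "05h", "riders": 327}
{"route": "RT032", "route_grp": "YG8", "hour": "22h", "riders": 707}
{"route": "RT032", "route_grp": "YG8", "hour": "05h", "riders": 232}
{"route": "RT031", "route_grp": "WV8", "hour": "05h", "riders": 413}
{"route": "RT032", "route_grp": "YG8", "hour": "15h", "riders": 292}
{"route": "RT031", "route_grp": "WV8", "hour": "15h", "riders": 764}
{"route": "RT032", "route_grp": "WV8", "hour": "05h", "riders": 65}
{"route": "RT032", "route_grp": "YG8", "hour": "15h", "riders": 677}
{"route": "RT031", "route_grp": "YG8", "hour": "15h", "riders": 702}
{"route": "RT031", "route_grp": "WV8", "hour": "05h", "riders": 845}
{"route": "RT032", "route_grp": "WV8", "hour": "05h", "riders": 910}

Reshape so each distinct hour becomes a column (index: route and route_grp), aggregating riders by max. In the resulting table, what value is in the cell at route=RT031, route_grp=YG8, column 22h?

898

Rows with route=RT031, route_grp=YG8 and hour=22h: riders values are 898, 869, 730, 120.
max(898, 869, 730, 120) = 898.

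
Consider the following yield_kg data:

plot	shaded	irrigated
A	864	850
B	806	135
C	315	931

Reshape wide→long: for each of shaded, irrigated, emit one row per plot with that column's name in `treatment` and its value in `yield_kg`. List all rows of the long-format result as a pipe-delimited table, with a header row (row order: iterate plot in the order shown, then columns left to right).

Each (plot, column) pair becomes one row: 3 × 2 = 6 rows.
For example, (A, shaded) → yield_kg=864.

| plot | treatment | yield_kg |
| A | shaded | 864 |
| A | irrigated | 850 |
| B | shaded | 806 |
| B | irrigated | 135 |
| C | shaded | 315 |
| C | irrigated | 931 |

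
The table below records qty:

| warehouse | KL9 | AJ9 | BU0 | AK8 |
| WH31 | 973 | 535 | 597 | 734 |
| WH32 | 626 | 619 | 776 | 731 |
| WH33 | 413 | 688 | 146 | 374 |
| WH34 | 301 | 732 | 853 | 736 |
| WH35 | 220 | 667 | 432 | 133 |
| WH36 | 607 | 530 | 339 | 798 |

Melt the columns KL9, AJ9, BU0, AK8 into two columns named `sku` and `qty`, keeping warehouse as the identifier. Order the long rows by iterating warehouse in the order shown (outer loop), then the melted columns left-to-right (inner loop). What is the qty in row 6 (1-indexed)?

24 rows total (6 × 4). Row 6: index ⌊(6-1)/4⌋ = 1 into warehouse → WH32; (6-1) mod 4 = 1 into the melted columns → AJ9.
So row 6 is (WH32, AJ9, 619); qty = 619.

619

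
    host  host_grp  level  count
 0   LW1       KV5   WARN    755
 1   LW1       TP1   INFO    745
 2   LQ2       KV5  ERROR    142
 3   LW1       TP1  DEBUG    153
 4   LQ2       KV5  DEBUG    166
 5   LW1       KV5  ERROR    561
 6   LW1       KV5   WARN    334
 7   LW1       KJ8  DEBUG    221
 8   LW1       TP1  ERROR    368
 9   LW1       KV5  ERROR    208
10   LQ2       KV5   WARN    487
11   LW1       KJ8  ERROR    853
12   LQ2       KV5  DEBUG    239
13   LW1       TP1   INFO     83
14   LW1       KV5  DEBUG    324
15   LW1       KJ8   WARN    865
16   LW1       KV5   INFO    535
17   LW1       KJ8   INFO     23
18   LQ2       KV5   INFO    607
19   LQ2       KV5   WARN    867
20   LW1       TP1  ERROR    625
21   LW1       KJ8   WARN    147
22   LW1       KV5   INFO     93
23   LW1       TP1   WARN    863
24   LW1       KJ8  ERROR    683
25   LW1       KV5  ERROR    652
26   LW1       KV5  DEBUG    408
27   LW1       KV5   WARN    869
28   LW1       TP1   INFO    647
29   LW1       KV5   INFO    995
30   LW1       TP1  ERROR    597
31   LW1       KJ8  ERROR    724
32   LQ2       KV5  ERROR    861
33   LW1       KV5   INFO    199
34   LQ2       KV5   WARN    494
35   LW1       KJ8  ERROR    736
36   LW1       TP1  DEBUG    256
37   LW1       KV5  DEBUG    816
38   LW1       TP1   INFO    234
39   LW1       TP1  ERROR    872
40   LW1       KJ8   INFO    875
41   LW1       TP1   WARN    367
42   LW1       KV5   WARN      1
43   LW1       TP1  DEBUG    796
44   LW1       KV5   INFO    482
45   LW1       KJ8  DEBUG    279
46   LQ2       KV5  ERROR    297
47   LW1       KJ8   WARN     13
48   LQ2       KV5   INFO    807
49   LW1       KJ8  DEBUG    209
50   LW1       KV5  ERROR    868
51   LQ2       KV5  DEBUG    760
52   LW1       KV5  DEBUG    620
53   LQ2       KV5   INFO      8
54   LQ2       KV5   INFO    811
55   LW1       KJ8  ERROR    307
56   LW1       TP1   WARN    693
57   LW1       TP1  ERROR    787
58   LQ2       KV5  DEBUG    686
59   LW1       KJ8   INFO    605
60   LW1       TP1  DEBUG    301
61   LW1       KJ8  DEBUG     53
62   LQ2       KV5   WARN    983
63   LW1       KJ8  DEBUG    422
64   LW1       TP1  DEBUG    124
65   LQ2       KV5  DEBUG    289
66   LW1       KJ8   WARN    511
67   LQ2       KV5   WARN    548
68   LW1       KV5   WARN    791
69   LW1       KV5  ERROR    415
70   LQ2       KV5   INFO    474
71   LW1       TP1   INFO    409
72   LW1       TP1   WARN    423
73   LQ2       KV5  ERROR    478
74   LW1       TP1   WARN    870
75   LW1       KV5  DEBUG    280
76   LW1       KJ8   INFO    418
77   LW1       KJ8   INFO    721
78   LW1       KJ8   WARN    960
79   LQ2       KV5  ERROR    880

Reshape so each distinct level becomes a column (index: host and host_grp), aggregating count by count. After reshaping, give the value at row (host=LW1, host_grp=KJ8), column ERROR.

5

Rows with host=LW1, host_grp=KJ8 and level=ERROR: count values are 853, 683, 724, 736, 307.
5 rows match — count = 5.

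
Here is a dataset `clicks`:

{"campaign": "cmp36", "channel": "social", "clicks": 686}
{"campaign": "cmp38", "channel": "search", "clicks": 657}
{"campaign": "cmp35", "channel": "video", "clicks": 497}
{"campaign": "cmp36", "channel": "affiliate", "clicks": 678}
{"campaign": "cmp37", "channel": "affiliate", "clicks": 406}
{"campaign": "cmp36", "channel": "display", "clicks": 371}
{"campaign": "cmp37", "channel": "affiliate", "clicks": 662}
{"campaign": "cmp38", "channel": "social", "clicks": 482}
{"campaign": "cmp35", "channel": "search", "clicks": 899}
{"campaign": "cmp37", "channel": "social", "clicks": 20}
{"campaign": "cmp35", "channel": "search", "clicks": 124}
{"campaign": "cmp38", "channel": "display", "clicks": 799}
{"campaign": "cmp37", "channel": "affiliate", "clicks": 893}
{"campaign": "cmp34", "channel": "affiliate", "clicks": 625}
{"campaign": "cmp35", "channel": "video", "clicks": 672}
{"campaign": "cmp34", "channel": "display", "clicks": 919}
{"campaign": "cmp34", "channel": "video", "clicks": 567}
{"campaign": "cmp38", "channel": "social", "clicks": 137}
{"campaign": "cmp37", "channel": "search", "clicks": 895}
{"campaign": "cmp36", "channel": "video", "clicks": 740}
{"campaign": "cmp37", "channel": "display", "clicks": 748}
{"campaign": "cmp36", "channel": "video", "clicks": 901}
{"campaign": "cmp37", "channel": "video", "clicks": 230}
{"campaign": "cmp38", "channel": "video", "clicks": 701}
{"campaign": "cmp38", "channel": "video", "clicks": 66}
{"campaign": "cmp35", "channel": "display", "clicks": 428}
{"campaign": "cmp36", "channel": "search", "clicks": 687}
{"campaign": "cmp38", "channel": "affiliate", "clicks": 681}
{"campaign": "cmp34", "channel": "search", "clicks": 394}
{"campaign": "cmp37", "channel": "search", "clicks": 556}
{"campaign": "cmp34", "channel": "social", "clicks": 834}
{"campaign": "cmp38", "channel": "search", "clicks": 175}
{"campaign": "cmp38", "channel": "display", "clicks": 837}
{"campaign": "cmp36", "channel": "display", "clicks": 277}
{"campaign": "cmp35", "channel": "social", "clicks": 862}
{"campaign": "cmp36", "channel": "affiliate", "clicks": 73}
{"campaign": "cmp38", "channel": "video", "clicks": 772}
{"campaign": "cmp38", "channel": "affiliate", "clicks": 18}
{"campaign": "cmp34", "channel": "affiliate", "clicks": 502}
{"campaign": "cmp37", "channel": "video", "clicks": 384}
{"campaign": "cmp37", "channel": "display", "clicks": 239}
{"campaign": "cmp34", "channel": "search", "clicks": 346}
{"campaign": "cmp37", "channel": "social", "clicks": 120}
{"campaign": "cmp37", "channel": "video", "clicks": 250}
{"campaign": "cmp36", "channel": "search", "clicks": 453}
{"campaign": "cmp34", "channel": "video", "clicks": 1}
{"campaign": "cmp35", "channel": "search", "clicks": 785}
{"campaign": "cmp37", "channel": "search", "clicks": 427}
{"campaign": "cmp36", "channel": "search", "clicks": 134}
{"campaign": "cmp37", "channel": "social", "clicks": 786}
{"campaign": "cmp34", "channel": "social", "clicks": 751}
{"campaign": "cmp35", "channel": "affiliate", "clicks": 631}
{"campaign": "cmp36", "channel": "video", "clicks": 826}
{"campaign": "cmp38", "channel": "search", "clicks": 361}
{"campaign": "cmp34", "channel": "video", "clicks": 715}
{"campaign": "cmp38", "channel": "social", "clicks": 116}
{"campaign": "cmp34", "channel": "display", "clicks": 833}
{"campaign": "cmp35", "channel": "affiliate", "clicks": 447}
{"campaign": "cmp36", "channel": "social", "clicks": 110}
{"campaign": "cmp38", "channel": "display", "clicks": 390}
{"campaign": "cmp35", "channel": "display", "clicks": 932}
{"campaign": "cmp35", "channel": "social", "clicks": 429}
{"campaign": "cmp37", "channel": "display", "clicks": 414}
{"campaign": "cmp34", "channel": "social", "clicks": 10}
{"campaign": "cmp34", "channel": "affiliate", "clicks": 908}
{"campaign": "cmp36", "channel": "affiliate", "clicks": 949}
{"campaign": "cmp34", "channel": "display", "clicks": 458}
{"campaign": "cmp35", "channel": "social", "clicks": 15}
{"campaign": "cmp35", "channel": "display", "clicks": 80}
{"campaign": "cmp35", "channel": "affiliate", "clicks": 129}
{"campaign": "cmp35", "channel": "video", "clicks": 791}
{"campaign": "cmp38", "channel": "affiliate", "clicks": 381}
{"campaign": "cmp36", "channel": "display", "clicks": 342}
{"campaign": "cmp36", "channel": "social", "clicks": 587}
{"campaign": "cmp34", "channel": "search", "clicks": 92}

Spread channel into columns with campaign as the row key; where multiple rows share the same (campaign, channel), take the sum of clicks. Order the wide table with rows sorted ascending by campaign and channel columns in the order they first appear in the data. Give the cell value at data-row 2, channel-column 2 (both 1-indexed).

1808

With rows sorted ascending by campaign, row 2 is campaign=cmp35. channel columns in first-appearance order: social, search, video, affiliate, display; column 2 is search.
Long rows with campaign=cmp35, channel=search: 899 + 124 + 785 = 1808.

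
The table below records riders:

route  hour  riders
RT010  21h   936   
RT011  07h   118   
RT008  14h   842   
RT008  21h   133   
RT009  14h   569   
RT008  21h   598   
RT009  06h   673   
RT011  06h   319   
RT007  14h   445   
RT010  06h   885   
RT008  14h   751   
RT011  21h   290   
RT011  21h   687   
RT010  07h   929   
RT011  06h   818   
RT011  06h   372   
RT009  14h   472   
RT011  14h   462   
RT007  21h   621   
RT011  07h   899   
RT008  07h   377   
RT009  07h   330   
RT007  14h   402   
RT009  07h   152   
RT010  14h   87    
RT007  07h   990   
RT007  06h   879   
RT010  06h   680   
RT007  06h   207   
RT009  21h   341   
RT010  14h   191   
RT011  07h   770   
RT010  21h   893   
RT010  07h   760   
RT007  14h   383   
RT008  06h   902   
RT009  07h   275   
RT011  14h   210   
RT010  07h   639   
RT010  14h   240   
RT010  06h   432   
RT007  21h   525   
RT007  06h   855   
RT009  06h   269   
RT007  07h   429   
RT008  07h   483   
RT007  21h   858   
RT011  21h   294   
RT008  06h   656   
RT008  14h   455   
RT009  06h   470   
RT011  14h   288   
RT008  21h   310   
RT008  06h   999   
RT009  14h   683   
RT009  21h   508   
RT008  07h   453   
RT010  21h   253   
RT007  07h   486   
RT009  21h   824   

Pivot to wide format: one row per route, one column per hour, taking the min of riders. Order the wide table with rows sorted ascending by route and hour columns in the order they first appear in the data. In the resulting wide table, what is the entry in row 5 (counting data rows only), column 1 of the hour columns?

With rows sorted ascending by route, row 5 is route=RT011. hour columns in first-appearance order: 21h, 07h, 14h, 06h; column 1 is 21h.
Long rows with route=RT011, hour=21h: min(290, 687, 294) = 290.

290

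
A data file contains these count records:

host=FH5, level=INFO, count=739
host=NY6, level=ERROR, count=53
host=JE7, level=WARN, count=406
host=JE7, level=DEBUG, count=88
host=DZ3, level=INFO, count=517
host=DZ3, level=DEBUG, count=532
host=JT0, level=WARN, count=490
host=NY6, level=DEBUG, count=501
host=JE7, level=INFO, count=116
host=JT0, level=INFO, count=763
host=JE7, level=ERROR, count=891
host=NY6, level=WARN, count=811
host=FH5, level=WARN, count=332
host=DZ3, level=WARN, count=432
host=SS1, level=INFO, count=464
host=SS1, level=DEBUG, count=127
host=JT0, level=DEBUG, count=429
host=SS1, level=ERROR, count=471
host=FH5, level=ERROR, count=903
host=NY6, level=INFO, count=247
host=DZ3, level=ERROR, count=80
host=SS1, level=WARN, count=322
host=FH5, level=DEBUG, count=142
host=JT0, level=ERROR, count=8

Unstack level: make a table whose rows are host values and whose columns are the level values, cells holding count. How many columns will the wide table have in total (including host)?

1 column for host plus 4 distinct level values → 5 columns.

5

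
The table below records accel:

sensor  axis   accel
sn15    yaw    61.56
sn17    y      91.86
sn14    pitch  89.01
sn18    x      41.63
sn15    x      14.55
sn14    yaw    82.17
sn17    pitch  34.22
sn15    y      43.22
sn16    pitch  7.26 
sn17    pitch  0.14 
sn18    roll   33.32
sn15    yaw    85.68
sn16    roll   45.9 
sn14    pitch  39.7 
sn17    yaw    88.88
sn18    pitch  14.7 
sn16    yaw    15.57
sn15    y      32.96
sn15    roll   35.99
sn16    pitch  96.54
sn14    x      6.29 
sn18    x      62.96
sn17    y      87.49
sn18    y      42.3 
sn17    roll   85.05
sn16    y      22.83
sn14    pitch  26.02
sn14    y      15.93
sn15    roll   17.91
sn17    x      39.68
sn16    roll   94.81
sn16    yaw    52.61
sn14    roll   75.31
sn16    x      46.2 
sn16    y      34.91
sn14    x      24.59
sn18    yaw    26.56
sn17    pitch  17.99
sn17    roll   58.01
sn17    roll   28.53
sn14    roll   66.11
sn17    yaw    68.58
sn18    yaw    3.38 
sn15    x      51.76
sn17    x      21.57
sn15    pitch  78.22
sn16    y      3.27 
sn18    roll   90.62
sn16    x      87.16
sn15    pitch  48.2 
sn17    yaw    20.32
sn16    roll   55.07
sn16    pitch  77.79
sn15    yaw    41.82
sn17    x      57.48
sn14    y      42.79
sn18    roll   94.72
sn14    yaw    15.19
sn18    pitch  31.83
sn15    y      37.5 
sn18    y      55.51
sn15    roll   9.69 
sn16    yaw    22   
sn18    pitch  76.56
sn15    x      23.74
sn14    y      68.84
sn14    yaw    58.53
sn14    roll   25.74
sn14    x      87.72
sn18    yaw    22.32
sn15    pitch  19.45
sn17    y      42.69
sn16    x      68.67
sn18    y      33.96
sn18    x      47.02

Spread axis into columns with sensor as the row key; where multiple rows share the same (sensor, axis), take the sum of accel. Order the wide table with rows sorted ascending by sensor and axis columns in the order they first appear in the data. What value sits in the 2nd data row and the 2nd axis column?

113.68

With rows sorted ascending by sensor, row 2 is sensor=sn15. axis columns in first-appearance order: yaw, y, pitch, x, roll; column 2 is y.
Long rows with sensor=sn15, axis=y: 43.22 + 32.96 + 37.5 = 113.68.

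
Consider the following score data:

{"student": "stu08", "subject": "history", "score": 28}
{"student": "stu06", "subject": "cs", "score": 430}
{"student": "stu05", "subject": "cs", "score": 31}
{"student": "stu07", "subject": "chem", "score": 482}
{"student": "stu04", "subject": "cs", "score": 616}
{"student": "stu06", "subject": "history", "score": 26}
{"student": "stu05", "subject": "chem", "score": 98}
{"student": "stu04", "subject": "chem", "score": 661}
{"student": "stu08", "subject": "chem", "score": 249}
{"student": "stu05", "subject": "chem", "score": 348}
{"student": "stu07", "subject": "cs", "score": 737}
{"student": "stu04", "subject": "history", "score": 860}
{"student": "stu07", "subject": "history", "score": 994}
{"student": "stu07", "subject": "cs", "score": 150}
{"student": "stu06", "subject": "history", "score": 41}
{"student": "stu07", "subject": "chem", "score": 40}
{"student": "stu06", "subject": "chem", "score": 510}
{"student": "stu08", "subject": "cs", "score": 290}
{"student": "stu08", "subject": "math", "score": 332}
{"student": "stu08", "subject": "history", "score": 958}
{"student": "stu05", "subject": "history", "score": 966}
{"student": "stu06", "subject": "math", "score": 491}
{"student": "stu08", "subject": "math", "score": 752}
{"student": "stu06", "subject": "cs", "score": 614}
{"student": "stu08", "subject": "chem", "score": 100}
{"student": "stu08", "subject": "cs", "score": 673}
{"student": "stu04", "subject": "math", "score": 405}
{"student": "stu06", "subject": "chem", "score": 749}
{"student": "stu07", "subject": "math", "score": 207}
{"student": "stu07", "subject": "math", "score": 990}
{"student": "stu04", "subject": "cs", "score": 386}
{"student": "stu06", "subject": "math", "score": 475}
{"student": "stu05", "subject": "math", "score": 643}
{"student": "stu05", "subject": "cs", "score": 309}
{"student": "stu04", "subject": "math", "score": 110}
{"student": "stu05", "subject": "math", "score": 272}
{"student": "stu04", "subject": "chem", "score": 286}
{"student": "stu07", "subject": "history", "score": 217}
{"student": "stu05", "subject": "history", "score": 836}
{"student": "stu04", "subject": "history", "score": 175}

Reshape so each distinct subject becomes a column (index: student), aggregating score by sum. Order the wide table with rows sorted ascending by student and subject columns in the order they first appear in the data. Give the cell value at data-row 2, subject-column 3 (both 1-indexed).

446

With rows sorted ascending by student, row 2 is student=stu05. subject columns in first-appearance order: history, cs, chem, math; column 3 is chem.
Long rows with student=stu05, subject=chem: 98 + 348 = 446.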